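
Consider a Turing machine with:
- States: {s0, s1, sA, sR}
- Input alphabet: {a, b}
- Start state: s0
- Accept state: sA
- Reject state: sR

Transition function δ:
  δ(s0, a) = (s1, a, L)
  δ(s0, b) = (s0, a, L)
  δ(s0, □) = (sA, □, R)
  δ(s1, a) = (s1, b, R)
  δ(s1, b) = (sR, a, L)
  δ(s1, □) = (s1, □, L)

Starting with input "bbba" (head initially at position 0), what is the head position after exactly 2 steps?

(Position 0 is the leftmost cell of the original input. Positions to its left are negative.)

Execution trace (head position shown):
Step 0: [s0]bbba  (head at position 0)
Step 1: move left → [s0]□abba  (head at position -1)
Step 2: move right → □[sA]abba  (head at position 0)

After 2 steps, the head is at position 0.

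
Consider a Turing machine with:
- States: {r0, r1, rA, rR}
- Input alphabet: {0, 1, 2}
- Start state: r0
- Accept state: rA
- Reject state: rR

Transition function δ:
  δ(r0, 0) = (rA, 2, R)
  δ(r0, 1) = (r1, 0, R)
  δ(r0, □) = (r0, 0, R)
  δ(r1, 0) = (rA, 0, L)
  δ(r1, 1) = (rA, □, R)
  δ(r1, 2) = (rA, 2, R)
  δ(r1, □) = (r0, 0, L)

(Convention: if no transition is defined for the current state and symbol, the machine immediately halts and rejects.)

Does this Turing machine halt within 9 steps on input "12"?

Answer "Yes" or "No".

Execution trace:
Initial: [r0]12
Step 1: δ(r0, 1) = (r1, 0, R) → 0[r1]2
Step 2: δ(r1, 2) = (rA, 2, R) → 02[rA]□

The machine reaches the accept state rA and halts.
The machine halted after 2 steps (within the 9-step bound).

Answer: Yes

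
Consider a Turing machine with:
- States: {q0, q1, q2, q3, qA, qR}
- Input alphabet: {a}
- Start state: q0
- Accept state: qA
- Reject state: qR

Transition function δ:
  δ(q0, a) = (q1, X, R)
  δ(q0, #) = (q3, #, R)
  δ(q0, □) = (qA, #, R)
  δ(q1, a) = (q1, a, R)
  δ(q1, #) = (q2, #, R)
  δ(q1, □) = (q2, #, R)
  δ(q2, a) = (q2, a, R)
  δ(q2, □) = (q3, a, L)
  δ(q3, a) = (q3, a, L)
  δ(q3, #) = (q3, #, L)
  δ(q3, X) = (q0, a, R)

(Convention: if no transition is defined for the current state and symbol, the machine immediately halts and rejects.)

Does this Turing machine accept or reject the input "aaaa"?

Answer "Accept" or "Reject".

Execution trace:
Initial: [q0]aaaa
Step 1: δ(q0, a) = (q1, X, R) → X[q1]aaa
Step 2: δ(q1, a) = (q1, a, R) → Xa[q1]aa
Step 3: δ(q1, a) = (q1, a, R) → Xaa[q1]a
Step 4: δ(q1, a) = (q1, a, R) → Xaaa[q1]□
Step 5: δ(q1, □) = (q2, #, R) → Xaaa#[q2]□
Step 6: δ(q2, □) = (q3, a, L) → Xaaa[q3]#a
Step 7: δ(q3, #) = (q3, #, L) → Xaa[q3]a#a
Step 8: δ(q3, a) = (q3, a, L) → Xa[q3]aa#a
Step 9: δ(q3, a) = (q3, a, L) → X[q3]aaa#a
Step 10: δ(q3, a) = (q3, a, L) → [q3]Xaaa#a
Step 11: δ(q3, X) = (q0, a, R) → a[q0]aaa#a
Step 12: δ(q0, a) = (q1, X, R) → aX[q1]aa#a
Step 13: δ(q1, a) = (q1, a, R) → aXa[q1]a#a
Step 14: δ(q1, a) = (q1, a, R) → aXaa[q1]#a
Step 15: δ(q1, #) = (q2, #, R) → aXaa#[q2]a
Step 16: δ(q2, a) = (q2, a, R) → aXaa#a[q2]□
Step 17: δ(q2, □) = (q3, a, L) → aXaa#[q3]aa
Step 18: δ(q3, a) = (q3, a, L) → aXaa[q3]#aa
Step 19: δ(q3, #) = (q3, #, L) → aXa[q3]a#aa
Step 20: δ(q3, a) = (q3, a, L) → aX[q3]aa#aa
Step 21: δ(q3, a) = (q3, a, L) → a[q3]Xaa#aa
Step 22: δ(q3, X) = (q0, a, R) → aa[q0]aa#aa
Step 23: δ(q0, a) = (q1, X, R) → aaX[q1]a#aa
Step 24: δ(q1, a) = (q1, a, R) → aaXa[q1]#aa
Step 25: δ(q1, #) = (q2, #, R) → aaXa#[q2]aa
Step 26: δ(q2, a) = (q2, a, R) → aaXa#a[q2]a
Step 27: δ(q2, a) = (q2, a, R) → aaXa#aa[q2]□
Step 28: δ(q2, □) = (q3, a, L) → aaXa#a[q3]aa
Step 29: δ(q3, a) = (q3, a, L) → aaXa#[q3]aaa
Step 30: δ(q3, a) = (q3, a, L) → aaXa[q3]#aaa
Step 31: δ(q3, #) = (q3, #, L) → aaX[q3]a#aaa
Step 32: δ(q3, a) = (q3, a, L) → aa[q3]Xa#aaa
Step 33: δ(q3, X) = (q0, a, R) → aaa[q0]a#aaa
Step 34: δ(q0, a) = (q1, X, R) → aaaX[q1]#aaa
Step 35: δ(q1, #) = (q2, #, R) → aaaX#[q2]aaa
Step 36: δ(q2, a) = (q2, a, R) → aaaX#a[q2]aa
Step 37: δ(q2, a) = (q2, a, R) → aaaX#aa[q2]a
Step 38: δ(q2, a) = (q2, a, R) → aaaX#aaa[q2]□
Step 39: δ(q2, □) = (q3, a, L) → aaaX#aa[q3]aa
Step 40: δ(q3, a) = (q3, a, L) → aaaX#a[q3]aaa
Step 41: δ(q3, a) = (q3, a, L) → aaaX#[q3]aaaa
Step 42: δ(q3, a) = (q3, a, L) → aaaX[q3]#aaaa
Step 43: δ(q3, #) = (q3, #, L) → aaa[q3]X#aaaa
Step 44: δ(q3, X) = (q0, a, R) → aaaa[q0]#aaaa
Step 45: δ(q0, #) = (q3, #, R) → aaaa#[q3]aaaa
Step 46: δ(q3, a) = (q3, a, L) → aaaa[q3]#aaaa
Step 47: δ(q3, #) = (q3, #, L) → aaa[q3]a#aaaa
Step 48: δ(q3, a) = (q3, a, L) → aa[q3]aa#aaaa
Step 49: δ(q3, a) = (q3, a, L) → a[q3]aaa#aaaa
Step 50: δ(q3, a) = (q3, a, L) → [q3]aaaa#aaaa
Step 51: δ(q3, a) = (q3, a, L) → [q3]□aaaa#aaaa

No transition is defined for δ(q3, □). By convention the machine halts and rejects.

Answer: Reject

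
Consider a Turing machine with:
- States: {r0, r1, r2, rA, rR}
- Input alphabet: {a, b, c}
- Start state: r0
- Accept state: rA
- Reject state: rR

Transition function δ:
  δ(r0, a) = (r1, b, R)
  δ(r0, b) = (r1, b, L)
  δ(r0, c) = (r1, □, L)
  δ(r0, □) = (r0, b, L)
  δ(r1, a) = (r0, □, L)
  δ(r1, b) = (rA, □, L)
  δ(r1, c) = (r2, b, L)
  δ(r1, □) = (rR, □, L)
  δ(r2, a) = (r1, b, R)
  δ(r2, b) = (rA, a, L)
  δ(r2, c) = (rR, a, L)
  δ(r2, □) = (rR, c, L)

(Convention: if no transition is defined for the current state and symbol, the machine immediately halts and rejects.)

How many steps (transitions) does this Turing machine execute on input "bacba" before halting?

Execution trace:
Initial: [r0]bacba
Step 1: δ(r0, b) = (r1, b, L) → [r1]□bacba
Step 2: δ(r1, □) = (rR, □, L) → [rR]□□bacba

The machine reaches the reject state rR and halts.

The machine executed 2 steps before halting.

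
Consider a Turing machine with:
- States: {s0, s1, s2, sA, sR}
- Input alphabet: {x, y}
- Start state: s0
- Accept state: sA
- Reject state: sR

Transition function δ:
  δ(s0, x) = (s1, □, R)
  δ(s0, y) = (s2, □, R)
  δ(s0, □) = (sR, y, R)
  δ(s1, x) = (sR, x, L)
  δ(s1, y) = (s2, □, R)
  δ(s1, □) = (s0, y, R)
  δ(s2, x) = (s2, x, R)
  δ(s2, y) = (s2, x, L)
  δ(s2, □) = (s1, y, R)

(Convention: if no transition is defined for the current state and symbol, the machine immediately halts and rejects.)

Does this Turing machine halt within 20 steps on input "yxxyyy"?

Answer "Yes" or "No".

Execution trace:
Initial: [s0]yxxyyy
Step 1: δ(s0, y) = (s2, □, R) → □[s2]xxyyy
Step 2: δ(s2, x) = (s2, x, R) → □x[s2]xyyy
Step 3: δ(s2, x) = (s2, x, R) → □xx[s2]yyy
Step 4: δ(s2, y) = (s2, x, L) → □x[s2]xxyy
Step 5: δ(s2, x) = (s2, x, R) → □xx[s2]xyy
Step 6: δ(s2, x) = (s2, x, R) → □xxx[s2]yy
Step 7: δ(s2, y) = (s2, x, L) → □xx[s2]xxy
Step 8: δ(s2, x) = (s2, x, R) → □xxx[s2]xy
Step 9: δ(s2, x) = (s2, x, R) → □xxxx[s2]y
Step 10: δ(s2, y) = (s2, x, L) → □xxx[s2]xx
Step 11: δ(s2, x) = (s2, x, R) → □xxxx[s2]x
Step 12: δ(s2, x) = (s2, x, R) → □xxxxx[s2]□
Step 13: δ(s2, □) = (s1, y, R) → □xxxxxy[s1]□
Step 14: δ(s1, □) = (s0, y, R) → □xxxxxyy[s0]□
Step 15: δ(s0, □) = (sR, y, R) → □xxxxxyyy[sR]□

The machine reaches the reject state sR and halts.
The machine halted after 15 steps (within the 20-step bound).

Answer: Yes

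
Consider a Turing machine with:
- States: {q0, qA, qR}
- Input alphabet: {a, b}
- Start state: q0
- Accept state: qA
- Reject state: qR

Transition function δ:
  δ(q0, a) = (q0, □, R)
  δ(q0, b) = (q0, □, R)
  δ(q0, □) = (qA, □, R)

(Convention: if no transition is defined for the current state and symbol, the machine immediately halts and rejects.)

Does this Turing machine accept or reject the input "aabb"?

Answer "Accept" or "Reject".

Execution trace:
Initial: [q0]aabb
Step 1: δ(q0, a) = (q0, □, R) → □[q0]abb
Step 2: δ(q0, a) = (q0, □, R) → □□[q0]bb
Step 3: δ(q0, b) = (q0, □, R) → □□□[q0]b
Step 4: δ(q0, b) = (q0, □, R) → □□□□[q0]□
Step 5: δ(q0, □) = (qA, □, R) → □□□□□[qA]□

The machine reaches the accept state qA and halts.

Answer: Accept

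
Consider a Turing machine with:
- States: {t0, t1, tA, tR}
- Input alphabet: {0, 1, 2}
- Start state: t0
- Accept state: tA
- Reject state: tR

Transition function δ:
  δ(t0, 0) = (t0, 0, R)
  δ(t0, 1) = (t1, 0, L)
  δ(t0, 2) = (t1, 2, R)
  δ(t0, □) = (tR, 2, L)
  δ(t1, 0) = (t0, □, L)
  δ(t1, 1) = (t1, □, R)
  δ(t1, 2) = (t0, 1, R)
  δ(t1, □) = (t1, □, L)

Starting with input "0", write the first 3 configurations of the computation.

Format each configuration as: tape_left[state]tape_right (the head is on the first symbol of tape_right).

Transitions applied:
Step 1: δ(t0, 0) = (t0, 0, R)
Step 2: δ(t0, □) = (tR, 2, L)

The first 3 configurations are:
[t0]0 ⊢ 0[t0]□ ⊢ [tR]02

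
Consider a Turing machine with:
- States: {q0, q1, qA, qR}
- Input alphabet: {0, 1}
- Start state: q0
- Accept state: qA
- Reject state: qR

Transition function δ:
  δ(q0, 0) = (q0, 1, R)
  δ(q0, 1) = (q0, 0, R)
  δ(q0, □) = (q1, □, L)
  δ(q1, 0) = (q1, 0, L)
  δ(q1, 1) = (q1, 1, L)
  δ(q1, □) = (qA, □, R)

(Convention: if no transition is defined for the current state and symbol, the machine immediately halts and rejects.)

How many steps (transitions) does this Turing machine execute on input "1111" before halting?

Execution trace:
Initial: [q0]1111
Step 1: δ(q0, 1) = (q0, 0, R) → 0[q0]111
Step 2: δ(q0, 1) = (q0, 0, R) → 00[q0]11
Step 3: δ(q0, 1) = (q0, 0, R) → 000[q0]1
Step 4: δ(q0, 1) = (q0, 0, R) → 0000[q0]□
Step 5: δ(q0, □) = (q1, □, L) → 000[q1]0□
Step 6: δ(q1, 0) = (q1, 0, L) → 00[q1]00□
Step 7: δ(q1, 0) = (q1, 0, L) → 0[q1]000□
Step 8: δ(q1, 0) = (q1, 0, L) → [q1]0000□
Step 9: δ(q1, 0) = (q1, 0, L) → [q1]□0000□
Step 10: δ(q1, □) = (qA, □, R) → □[qA]0000□

The machine reaches the accept state qA and halts.

The machine executed 10 steps before halting.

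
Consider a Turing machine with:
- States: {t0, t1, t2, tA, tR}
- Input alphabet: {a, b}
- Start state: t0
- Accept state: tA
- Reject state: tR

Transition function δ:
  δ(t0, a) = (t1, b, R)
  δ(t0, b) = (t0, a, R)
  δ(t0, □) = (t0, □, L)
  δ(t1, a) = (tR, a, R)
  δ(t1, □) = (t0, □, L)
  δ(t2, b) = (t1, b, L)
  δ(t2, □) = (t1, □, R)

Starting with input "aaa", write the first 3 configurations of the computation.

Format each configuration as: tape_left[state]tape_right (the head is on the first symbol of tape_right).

Transitions applied:
Step 1: δ(t0, a) = (t1, b, R)
Step 2: δ(t1, a) = (tR, a, R)

The first 3 configurations are:
[t0]aaa ⊢ b[t1]aa ⊢ ba[tR]a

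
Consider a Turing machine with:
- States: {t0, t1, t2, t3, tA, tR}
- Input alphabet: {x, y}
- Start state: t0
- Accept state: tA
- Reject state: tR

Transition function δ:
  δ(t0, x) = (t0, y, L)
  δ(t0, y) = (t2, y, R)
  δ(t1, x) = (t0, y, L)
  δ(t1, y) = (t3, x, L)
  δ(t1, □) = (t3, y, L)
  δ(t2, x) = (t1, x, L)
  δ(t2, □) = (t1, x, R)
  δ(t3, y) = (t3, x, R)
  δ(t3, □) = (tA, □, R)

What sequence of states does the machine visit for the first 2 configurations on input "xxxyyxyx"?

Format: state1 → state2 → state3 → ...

Execution trace:
Initial: [t0]xxxyyxyx
Step 1: δ(t0, x) = (t0, y, L) → [t0]□yxxyyxyx

No transition is defined for δ(t0, □). By convention the machine halts and rejects.

State sequence: t0 → t0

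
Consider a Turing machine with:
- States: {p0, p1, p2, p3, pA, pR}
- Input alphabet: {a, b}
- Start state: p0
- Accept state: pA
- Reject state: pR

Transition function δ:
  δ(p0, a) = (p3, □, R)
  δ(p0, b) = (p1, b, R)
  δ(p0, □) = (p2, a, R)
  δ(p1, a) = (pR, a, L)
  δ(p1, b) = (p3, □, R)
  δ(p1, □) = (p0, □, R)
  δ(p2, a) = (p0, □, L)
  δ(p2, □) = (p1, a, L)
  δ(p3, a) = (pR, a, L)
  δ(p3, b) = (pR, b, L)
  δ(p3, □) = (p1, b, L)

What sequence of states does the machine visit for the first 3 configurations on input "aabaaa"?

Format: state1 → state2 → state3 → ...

Execution trace:
Initial: [p0]aabaaa
Step 1: δ(p0, a) = (p3, □, R) → □[p3]abaaa
Step 2: δ(p3, a) = (pR, a, L) → [pR]□abaaa

The machine reaches the reject state pR and halts.

State sequence: p0 → p3 → pR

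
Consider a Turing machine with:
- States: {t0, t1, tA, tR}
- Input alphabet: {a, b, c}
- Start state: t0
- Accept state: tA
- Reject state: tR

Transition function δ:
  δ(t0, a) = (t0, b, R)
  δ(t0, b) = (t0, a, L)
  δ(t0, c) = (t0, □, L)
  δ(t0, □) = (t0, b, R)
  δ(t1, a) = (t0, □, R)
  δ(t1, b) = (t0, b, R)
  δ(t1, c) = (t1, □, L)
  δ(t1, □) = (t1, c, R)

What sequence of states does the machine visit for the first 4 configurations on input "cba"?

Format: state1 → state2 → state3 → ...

Execution trace:
Initial: [t0]cba
Step 1: δ(t0, c) = (t0, □, L) → [t0]□□ba
Step 2: δ(t0, □) = (t0, b, R) → b[t0]□ba
Step 3: δ(t0, □) = (t0, b, R) → bb[t0]ba

State sequence: t0 → t0 → t0 → t0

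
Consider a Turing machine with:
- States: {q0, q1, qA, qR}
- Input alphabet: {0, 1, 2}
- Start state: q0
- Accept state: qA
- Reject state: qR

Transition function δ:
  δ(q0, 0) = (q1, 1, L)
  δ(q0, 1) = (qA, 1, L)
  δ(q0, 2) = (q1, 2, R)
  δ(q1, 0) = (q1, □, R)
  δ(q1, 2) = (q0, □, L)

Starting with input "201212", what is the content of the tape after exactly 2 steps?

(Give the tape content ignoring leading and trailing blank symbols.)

Execution trace:
Initial: [q0]201212
Step 1: δ(q0, 2) = (q1, 2, R) → 2[q1]01212
Step 2: δ(q1, 0) = (q1, □, R) → 2□[q1]1212

No transition is defined for δ(q1, 1). By convention the machine halts and rejects.

After 2 steps, the tape (ignoring leading/trailing blanks) is: 2□1212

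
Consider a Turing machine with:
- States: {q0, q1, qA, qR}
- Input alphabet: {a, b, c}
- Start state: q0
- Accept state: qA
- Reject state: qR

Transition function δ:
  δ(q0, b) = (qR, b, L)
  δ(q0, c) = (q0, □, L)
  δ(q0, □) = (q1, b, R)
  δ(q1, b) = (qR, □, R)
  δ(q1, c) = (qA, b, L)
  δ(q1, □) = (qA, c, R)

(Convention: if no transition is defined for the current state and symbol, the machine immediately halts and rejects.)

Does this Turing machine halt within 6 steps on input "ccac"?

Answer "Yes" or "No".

Execution trace:
Initial: [q0]ccac
Step 1: δ(q0, c) = (q0, □, L) → [q0]□□cac
Step 2: δ(q0, □) = (q1, b, R) → b[q1]□cac
Step 3: δ(q1, □) = (qA, c, R) → bc[qA]cac

The machine reaches the accept state qA and halts.
The machine halted after 3 steps (within the 6-step bound).

Answer: Yes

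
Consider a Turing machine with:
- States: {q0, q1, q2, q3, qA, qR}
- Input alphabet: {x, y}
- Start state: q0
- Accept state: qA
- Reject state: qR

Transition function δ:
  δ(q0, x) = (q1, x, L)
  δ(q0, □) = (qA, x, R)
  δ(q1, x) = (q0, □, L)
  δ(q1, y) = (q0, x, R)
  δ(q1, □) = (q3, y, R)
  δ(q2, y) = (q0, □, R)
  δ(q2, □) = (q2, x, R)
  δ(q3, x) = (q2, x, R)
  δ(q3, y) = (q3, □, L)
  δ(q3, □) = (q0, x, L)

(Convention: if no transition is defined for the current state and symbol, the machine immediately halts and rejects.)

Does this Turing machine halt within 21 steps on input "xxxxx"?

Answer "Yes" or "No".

Execution trace:
Initial: [q0]xxxxx
Step 1: δ(q0, x) = (q1, x, L) → [q1]□xxxxx
Step 2: δ(q1, □) = (q3, y, R) → y[q3]xxxxx
Step 3: δ(q3, x) = (q2, x, R) → yx[q2]xxxx

No transition is defined for δ(q2, x). By convention the machine halts and rejects.
The machine halted after 3 steps (within the 21-step bound).

Answer: Yes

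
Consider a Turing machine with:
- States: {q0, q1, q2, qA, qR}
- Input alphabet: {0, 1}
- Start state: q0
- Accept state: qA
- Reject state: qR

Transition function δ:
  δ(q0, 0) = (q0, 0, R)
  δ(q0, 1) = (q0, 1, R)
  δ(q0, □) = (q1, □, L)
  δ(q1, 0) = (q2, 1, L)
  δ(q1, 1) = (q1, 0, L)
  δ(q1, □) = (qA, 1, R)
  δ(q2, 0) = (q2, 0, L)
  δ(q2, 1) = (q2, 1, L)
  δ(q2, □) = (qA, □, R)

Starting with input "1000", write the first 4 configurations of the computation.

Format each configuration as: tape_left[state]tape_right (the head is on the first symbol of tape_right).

Transitions applied:
Step 1: δ(q0, 1) = (q0, 1, R)
Step 2: δ(q0, 0) = (q0, 0, R)
Step 3: δ(q0, 0) = (q0, 0, R)

The first 4 configurations are:
[q0]1000 ⊢ 1[q0]000 ⊢ 10[q0]00 ⊢ 100[q0]0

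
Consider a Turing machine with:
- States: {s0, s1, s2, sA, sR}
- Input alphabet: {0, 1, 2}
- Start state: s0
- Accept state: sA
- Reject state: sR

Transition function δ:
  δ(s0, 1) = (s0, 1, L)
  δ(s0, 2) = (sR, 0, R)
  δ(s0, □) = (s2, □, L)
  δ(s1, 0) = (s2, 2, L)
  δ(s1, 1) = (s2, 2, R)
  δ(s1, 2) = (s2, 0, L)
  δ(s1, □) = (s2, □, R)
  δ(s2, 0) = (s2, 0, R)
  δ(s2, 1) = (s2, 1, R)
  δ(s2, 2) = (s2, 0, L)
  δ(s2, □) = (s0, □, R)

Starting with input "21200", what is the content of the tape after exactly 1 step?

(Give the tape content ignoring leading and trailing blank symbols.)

Execution trace:
Initial: [s0]21200
Step 1: δ(s0, 2) = (sR, 0, R) → 0[sR]1200

The machine reaches the reject state sR and halts.

After 1 step, the tape (ignoring leading/trailing blanks) is: 01200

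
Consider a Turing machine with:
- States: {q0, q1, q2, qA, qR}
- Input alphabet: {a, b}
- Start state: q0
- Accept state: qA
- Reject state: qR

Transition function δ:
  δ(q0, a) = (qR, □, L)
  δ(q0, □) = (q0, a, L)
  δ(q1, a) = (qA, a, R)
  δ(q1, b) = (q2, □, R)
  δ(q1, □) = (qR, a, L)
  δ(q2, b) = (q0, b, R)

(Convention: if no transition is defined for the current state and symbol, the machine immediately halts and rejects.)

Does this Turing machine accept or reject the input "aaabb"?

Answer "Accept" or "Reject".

Execution trace:
Initial: [q0]aaabb
Step 1: δ(q0, a) = (qR, □, L) → [qR]□□aabb

The machine reaches the reject state qR and halts.

Answer: Reject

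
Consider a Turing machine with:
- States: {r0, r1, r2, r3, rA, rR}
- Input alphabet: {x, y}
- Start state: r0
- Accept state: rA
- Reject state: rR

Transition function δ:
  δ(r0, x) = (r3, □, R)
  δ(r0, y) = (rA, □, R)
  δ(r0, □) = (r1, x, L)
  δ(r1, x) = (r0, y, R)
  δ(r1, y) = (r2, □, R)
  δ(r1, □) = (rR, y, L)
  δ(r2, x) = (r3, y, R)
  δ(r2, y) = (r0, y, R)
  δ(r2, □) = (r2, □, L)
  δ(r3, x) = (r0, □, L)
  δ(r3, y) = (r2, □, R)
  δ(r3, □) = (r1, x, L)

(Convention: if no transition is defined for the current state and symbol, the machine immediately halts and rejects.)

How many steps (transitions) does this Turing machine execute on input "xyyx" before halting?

Execution trace:
Initial: [r0]xyyx
Step 1: δ(r0, x) = (r3, □, R) → □[r3]yyx
Step 2: δ(r3, y) = (r2, □, R) → □□[r2]yx
Step 3: δ(r2, y) = (r0, y, R) → □□y[r0]x
Step 4: δ(r0, x) = (r3, □, R) → □□y□[r3]□
Step 5: δ(r3, □) = (r1, x, L) → □□y[r1]□x
Step 6: δ(r1, □) = (rR, y, L) → □□[rR]yyx

The machine reaches the reject state rR and halts.

The machine executed 6 steps before halting.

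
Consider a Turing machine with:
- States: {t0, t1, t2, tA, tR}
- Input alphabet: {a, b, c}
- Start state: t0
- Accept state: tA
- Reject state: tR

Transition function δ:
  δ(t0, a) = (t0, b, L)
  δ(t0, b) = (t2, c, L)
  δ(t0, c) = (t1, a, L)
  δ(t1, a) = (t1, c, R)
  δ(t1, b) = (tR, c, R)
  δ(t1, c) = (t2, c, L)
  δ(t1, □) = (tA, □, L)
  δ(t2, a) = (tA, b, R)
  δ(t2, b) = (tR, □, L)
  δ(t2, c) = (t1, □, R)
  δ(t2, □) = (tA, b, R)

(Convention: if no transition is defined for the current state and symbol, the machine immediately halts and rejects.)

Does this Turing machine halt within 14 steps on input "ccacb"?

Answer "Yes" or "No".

Execution trace:
Initial: [t0]ccacb
Step 1: δ(t0, c) = (t1, a, L) → [t1]□acacb
Step 2: δ(t1, □) = (tA, □, L) → [tA]□□acacb

The machine reaches the accept state tA and halts.
The machine halted after 2 steps (within the 14-step bound).

Answer: Yes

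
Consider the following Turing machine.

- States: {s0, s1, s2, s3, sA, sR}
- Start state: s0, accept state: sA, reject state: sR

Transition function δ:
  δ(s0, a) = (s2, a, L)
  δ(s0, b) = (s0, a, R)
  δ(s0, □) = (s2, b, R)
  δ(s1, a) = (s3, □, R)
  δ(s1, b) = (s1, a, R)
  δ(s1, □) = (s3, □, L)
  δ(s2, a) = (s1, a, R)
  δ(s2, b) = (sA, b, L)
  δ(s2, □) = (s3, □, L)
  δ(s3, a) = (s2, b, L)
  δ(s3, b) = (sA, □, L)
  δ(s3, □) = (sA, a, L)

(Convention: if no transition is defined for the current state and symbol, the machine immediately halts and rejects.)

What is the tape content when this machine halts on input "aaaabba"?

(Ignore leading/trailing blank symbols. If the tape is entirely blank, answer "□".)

Execution trace:
Initial: [s0]aaaabba
Step 1: δ(s0, a) = (s2, a, L) → [s2]□aaaabba
Step 2: δ(s2, □) = (s3, □, L) → [s3]□□aaaabba
Step 3: δ(s3, □) = (sA, a, L) → [sA]□a□aaaabba

The machine reaches the accept state sA and halts.

Final tape (ignoring leading/trailing blanks): a□aaaabba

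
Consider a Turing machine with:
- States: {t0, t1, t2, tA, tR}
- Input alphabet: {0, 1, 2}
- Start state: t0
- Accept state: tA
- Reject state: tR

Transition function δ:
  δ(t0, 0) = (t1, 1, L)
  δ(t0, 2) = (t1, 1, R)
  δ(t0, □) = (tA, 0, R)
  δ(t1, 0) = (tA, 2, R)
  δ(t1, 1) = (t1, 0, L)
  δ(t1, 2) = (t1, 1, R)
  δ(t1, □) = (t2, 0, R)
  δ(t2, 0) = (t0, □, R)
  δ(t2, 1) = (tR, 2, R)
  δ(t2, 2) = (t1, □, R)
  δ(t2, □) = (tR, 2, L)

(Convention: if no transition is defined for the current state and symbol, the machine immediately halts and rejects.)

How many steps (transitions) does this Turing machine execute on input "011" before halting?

Execution trace:
Initial: [t0]011
Step 1: δ(t0, 0) = (t1, 1, L) → [t1]□111
Step 2: δ(t1, □) = (t2, 0, R) → 0[t2]111
Step 3: δ(t2, 1) = (tR, 2, R) → 02[tR]11

The machine reaches the reject state tR and halts.

The machine executed 3 steps before halting.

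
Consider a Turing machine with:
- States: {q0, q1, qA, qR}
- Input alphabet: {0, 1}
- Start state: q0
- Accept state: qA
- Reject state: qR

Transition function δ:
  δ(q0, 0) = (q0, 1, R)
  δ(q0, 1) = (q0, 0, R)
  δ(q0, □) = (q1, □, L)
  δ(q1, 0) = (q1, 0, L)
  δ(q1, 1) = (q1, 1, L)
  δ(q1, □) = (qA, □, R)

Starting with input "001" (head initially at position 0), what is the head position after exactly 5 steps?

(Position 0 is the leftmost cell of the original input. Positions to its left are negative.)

Execution trace (head position shown):
Step 0: [q0]001  (head at position 0)
Step 1: move right → 1[q0]01  (head at position 1)
Step 2: move right → 11[q0]1  (head at position 2)
Step 3: move right → 110[q0]□  (head at position 3)
Step 4: move left → 11[q1]0□  (head at position 2)
Step 5: move left → 1[q1]10□  (head at position 1)

After 5 steps, the head is at position 1.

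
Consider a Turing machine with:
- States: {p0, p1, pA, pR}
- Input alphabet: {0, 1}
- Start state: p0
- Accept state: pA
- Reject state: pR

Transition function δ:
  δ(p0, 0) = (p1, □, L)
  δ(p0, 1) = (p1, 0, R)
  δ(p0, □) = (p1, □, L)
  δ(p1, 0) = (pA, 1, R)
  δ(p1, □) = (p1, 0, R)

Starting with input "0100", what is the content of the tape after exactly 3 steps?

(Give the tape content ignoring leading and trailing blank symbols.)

Execution trace:
Initial: [p0]0100
Step 1: δ(p0, 0) = (p1, □, L) → [p1]□□100
Step 2: δ(p1, □) = (p1, 0, R) → 0[p1]□100
Step 3: δ(p1, □) = (p1, 0, R) → 00[p1]100

No transition is defined for δ(p1, 1). By convention the machine halts and rejects.

After 3 steps, the tape (ignoring leading/trailing blanks) is: 00100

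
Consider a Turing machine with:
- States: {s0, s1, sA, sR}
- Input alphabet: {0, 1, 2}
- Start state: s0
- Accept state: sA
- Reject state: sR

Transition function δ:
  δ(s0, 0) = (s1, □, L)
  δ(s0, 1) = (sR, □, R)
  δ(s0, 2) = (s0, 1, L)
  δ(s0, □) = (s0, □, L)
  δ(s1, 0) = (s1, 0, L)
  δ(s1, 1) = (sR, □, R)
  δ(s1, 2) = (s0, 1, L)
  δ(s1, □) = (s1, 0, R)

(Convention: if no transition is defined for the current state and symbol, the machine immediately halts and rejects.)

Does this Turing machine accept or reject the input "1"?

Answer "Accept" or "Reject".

Execution trace:
Initial: [s0]1
Step 1: δ(s0, 1) = (sR, □, R) → □[sR]□

The machine reaches the reject state sR and halts.

Answer: Reject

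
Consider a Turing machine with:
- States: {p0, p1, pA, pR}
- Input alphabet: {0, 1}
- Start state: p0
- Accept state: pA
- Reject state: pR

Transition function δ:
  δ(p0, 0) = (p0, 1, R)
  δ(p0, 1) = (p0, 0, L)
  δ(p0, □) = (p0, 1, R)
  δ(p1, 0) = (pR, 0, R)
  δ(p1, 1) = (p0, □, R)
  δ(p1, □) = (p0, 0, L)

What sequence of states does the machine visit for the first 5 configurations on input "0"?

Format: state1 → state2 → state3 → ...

Execution trace:
Initial: [p0]0
Step 1: δ(p0, 0) = (p0, 1, R) → 1[p0]□
Step 2: δ(p0, □) = (p0, 1, R) → 11[p0]□
Step 3: δ(p0, □) = (p0, 1, R) → 111[p0]□
Step 4: δ(p0, □) = (p0, 1, R) → 1111[p0]□

State sequence: p0 → p0 → p0 → p0 → p0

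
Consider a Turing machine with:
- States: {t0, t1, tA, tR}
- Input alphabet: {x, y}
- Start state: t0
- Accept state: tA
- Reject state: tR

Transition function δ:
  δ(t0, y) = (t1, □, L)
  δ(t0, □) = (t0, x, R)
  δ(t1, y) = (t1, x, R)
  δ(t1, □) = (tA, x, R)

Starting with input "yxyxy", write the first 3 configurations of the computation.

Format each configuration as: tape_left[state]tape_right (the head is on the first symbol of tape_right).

Transitions applied:
Step 1: δ(t0, y) = (t1, □, L)
Step 2: δ(t1, □) = (tA, x, R)

The first 3 configurations are:
[t0]yxyxy ⊢ [t1]□□xyxy ⊢ x[tA]□xyxy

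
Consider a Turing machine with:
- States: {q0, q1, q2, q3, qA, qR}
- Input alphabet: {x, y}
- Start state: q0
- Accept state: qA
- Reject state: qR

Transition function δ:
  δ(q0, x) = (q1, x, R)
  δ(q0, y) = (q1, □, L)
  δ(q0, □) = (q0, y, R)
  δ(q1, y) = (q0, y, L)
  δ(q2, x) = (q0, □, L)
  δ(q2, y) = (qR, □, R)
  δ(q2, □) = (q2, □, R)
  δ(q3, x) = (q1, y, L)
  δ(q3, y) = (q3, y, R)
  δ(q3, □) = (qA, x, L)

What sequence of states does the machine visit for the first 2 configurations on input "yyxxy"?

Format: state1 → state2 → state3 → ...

Execution trace:
Initial: [q0]yyxxy
Step 1: δ(q0, y) = (q1, □, L) → [q1]□□yxxy

No transition is defined for δ(q1, □). By convention the machine halts and rejects.

State sequence: q0 → q1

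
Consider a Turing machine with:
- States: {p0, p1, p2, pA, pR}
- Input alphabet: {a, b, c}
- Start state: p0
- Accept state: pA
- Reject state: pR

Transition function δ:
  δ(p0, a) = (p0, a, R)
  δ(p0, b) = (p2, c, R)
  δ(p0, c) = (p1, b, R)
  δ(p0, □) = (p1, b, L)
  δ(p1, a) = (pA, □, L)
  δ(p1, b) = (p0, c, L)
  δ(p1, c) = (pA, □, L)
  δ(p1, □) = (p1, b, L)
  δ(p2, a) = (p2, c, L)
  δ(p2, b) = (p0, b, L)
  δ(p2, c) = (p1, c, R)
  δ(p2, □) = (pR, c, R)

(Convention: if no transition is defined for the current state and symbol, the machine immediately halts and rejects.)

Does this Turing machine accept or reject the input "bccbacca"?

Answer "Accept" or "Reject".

Execution trace:
Initial: [p0]bccbacca
Step 1: δ(p0, b) = (p2, c, R) → c[p2]ccbacca
Step 2: δ(p2, c) = (p1, c, R) → cc[p1]cbacca
Step 3: δ(p1, c) = (pA, □, L) → c[pA]c□bacca

The machine reaches the accept state pA and halts.

Answer: Accept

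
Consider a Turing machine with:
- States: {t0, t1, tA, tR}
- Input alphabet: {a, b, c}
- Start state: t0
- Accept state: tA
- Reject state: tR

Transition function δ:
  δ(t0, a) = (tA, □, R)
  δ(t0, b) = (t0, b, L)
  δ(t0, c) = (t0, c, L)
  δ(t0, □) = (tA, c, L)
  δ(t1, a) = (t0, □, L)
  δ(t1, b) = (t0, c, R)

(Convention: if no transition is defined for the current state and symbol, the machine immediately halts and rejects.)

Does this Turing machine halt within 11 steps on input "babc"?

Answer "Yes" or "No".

Execution trace:
Initial: [t0]babc
Step 1: δ(t0, b) = (t0, b, L) → [t0]□babc
Step 2: δ(t0, □) = (tA, c, L) → [tA]□cbabc

The machine reaches the accept state tA and halts.
The machine halted after 2 steps (within the 11-step bound).

Answer: Yes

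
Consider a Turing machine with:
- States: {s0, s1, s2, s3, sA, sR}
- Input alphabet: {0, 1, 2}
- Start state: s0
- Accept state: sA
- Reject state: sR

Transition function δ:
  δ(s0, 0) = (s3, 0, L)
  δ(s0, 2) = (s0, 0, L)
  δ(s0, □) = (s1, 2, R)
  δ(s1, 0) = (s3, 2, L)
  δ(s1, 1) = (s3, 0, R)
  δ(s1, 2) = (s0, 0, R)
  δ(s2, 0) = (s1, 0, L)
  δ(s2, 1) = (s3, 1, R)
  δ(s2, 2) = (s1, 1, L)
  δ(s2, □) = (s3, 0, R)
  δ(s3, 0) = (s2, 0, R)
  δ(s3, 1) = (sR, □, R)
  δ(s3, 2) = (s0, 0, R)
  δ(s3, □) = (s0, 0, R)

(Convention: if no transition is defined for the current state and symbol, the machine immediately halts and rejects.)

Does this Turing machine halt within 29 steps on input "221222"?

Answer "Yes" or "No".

Execution trace:
Initial: [s0]221222
Step 1: δ(s0, 2) = (s0, 0, L) → [s0]□021222
Step 2: δ(s0, □) = (s1, 2, R) → 2[s1]021222
Step 3: δ(s1, 0) = (s3, 2, L) → [s3]2221222
Step 4: δ(s3, 2) = (s0, 0, R) → 0[s0]221222
Step 5: δ(s0, 2) = (s0, 0, L) → [s0]0021222
Step 6: δ(s0, 0) = (s3, 0, L) → [s3]□0021222
Step 7: δ(s3, □) = (s0, 0, R) → 0[s0]0021222
Step 8: δ(s0, 0) = (s3, 0, L) → [s3]00021222
Step 9: δ(s3, 0) = (s2, 0, R) → 0[s2]0021222
Step 10: δ(s2, 0) = (s1, 0, L) → [s1]00021222
Step 11: δ(s1, 0) = (s3, 2, L) → [s3]□20021222
Step 12: δ(s3, □) = (s0, 0, R) → 0[s0]20021222
Step 13: δ(s0, 2) = (s0, 0, L) → [s0]000021222
Step 14: δ(s0, 0) = (s3, 0, L) → [s3]□000021222
Step 15: δ(s3, □) = (s0, 0, R) → 0[s0]000021222
Step 16: δ(s0, 0) = (s3, 0, L) → [s3]0000021222
Step 17: δ(s3, 0) = (s2, 0, R) → 0[s2]000021222
Step 18: δ(s2, 0) = (s1, 0, L) → [s1]0000021222
Step 19: δ(s1, 0) = (s3, 2, L) → [s3]□2000021222
Step 20: δ(s3, □) = (s0, 0, R) → 0[s0]2000021222
Step 21: δ(s0, 2) = (s0, 0, L) → [s0]00000021222
Step 22: δ(s0, 0) = (s3, 0, L) → [s3]□00000021222
Step 23: δ(s3, □) = (s0, 0, R) → 0[s0]00000021222
Step 24: δ(s0, 0) = (s3, 0, L) → [s3]000000021222
Step 25: δ(s3, 0) = (s2, 0, R) → 0[s2]00000021222
Step 26: δ(s2, 0) = (s1, 0, L) → [s1]000000021222
Step 27: δ(s1, 0) = (s3, 2, L) → [s3]□200000021222
Step 28: δ(s3, □) = (s0, 0, R) → 0[s0]200000021222
Step 29: δ(s0, 2) = (s0, 0, L) → [s0]0000000021222

The machine has not reached a halting state after 29 steps.
The machine did not halt within the 29-step bound.

Answer: No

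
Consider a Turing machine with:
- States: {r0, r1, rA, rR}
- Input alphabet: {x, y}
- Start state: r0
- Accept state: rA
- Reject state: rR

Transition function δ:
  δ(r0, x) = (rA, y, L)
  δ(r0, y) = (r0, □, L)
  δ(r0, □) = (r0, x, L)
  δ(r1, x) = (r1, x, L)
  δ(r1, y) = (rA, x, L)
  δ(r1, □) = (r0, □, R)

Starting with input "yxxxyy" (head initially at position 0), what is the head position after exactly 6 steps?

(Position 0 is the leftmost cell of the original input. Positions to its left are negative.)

Execution trace (head position shown):
Step 0: [r0]yxxxyy  (head at position 0)
Step 1: move left → [r0]□□xxxyy  (head at position -1)
Step 2: move left → [r0]□x□xxxyy  (head at position -2)
Step 3: move left → [r0]□xx□xxxyy  (head at position -3)
Step 4: move left → [r0]□xxx□xxxyy  (head at position -4)
Step 5: move left → [r0]□xxxx□xxxyy  (head at position -5)
Step 6: move left → [r0]□xxxxx□xxxyy  (head at position -6)

After 6 steps, the head is at position -6.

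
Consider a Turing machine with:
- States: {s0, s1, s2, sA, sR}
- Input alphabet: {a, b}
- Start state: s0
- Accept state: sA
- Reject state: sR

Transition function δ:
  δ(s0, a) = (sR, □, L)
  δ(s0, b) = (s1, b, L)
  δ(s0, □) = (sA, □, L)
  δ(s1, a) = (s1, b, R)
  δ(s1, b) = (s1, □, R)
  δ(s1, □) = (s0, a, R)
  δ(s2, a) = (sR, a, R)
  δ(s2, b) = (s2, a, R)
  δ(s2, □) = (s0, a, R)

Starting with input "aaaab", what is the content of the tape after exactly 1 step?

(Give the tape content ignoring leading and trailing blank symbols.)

Execution trace:
Initial: [s0]aaaab
Step 1: δ(s0, a) = (sR, □, L) → [sR]□□aaab

The machine reaches the reject state sR and halts.

After 1 step, the tape (ignoring leading/trailing blanks) is: aaab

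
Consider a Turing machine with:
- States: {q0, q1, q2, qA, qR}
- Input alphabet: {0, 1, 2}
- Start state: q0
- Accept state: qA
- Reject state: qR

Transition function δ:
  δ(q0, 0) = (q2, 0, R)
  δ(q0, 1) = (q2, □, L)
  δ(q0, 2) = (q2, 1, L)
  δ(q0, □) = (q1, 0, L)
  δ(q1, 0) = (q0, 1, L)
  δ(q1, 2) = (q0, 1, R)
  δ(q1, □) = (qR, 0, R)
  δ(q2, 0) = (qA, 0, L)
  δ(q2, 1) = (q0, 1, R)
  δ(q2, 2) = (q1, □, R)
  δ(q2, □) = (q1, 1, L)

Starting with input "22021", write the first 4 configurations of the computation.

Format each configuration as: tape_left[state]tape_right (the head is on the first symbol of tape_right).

Transitions applied:
Step 1: δ(q0, 2) = (q2, 1, L)
Step 2: δ(q2, □) = (q1, 1, L)
Step 3: δ(q1, □) = (qR, 0, R)

The first 4 configurations are:
[q0]22021 ⊢ [q2]□12021 ⊢ [q1]□112021 ⊢ 0[qR]112021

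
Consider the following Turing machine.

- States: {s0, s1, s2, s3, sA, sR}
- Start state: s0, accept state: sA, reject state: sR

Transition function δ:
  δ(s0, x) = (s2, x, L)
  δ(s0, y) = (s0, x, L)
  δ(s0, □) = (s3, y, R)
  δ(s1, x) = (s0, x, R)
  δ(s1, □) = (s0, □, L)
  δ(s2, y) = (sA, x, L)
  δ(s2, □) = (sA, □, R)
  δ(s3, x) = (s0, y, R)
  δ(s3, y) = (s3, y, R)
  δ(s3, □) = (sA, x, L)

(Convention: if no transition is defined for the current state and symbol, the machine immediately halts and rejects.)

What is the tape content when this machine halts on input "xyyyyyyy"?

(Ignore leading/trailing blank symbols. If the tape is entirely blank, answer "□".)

Execution trace:
Initial: [s0]xyyyyyyy
Step 1: δ(s0, x) = (s2, x, L) → [s2]□xyyyyyyy
Step 2: δ(s2, □) = (sA, □, R) → □[sA]xyyyyyyy

The machine reaches the accept state sA and halts.

Final tape (ignoring leading/trailing blanks): xyyyyyyy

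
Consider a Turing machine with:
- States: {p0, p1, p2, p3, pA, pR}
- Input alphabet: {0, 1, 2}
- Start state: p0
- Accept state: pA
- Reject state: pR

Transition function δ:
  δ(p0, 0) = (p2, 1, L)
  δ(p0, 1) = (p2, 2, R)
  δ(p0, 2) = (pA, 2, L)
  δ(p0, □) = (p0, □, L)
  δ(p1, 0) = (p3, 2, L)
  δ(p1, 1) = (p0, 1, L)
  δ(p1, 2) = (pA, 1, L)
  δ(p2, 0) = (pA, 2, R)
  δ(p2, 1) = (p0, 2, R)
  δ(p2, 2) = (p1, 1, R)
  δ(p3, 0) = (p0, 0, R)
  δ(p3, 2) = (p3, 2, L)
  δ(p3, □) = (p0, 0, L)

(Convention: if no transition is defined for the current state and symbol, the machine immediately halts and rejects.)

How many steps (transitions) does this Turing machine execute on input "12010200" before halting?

Execution trace:
Initial: [p0]12010200
Step 1: δ(p0, 1) = (p2, 2, R) → 2[p2]2010200
Step 2: δ(p2, 2) = (p1, 1, R) → 21[p1]010200
Step 3: δ(p1, 0) = (p3, 2, L) → 2[p3]1210200

No transition is defined for δ(p3, 1). By convention the machine halts and rejects.

The machine executed 3 steps before halting.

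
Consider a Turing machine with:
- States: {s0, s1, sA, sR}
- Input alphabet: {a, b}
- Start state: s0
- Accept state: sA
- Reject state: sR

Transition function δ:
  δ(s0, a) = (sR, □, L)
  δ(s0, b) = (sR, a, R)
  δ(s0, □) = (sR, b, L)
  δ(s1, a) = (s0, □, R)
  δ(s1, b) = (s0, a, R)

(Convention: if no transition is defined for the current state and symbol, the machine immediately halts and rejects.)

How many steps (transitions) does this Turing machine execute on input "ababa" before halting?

Execution trace:
Initial: [s0]ababa
Step 1: δ(s0, a) = (sR, □, L) → [sR]□□baba

The machine reaches the reject state sR and halts.

The machine executed 1 step before halting.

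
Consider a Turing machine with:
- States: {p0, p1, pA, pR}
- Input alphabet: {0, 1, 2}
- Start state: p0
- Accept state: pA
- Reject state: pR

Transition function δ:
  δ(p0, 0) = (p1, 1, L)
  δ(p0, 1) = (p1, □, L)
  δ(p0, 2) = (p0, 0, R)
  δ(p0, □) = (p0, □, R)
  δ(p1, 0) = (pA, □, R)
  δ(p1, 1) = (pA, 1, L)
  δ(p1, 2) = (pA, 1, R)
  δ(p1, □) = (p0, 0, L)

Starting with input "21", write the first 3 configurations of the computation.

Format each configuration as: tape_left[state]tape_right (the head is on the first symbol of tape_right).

Transitions applied:
Step 1: δ(p0, 2) = (p0, 0, R)
Step 2: δ(p0, 1) = (p1, □, L)

The first 3 configurations are:
[p0]21 ⊢ 0[p0]1 ⊢ [p1]0□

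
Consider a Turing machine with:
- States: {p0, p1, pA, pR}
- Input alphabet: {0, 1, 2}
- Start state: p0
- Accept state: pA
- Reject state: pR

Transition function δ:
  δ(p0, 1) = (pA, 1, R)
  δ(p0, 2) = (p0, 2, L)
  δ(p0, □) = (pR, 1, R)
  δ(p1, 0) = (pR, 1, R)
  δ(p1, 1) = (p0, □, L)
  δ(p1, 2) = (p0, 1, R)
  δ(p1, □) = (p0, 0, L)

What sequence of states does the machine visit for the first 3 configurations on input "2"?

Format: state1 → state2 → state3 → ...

Execution trace:
Initial: [p0]2
Step 1: δ(p0, 2) = (p0, 2, L) → [p0]□2
Step 2: δ(p0, □) = (pR, 1, R) → 1[pR]2

The machine reaches the reject state pR and halts.

State sequence: p0 → p0 → pR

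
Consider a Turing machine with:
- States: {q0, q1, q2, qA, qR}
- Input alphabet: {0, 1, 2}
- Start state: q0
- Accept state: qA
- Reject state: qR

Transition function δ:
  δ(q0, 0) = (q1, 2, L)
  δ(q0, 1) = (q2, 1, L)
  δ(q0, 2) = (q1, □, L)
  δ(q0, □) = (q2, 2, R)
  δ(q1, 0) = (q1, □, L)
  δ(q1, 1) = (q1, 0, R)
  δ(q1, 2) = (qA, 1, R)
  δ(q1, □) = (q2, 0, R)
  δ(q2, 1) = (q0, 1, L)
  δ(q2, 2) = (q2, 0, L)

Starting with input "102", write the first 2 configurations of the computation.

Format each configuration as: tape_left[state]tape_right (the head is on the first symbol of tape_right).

Transitions applied:
Step 1: δ(q0, 1) = (q2, 1, L)

The first 2 configurations are:
[q0]102 ⊢ [q2]□102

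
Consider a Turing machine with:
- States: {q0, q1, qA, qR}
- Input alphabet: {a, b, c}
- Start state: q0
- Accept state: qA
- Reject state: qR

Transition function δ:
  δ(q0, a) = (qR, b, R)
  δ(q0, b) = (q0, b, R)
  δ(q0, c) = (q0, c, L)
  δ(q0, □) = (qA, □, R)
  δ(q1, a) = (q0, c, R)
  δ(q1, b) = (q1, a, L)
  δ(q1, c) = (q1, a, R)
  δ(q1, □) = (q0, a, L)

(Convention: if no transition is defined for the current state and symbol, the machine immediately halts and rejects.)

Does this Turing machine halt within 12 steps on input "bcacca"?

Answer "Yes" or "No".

Execution trace:
Initial: [q0]bcacca
Step 1: δ(q0, b) = (q0, b, R) → b[q0]cacca
Step 2: δ(q0, c) = (q0, c, L) → [q0]bcacca
Step 3: δ(q0, b) = (q0, b, R) → b[q0]cacca
Step 4: δ(q0, c) = (q0, c, L) → [q0]bcacca
Step 5: δ(q0, b) = (q0, b, R) → b[q0]cacca
Step 6: δ(q0, c) = (q0, c, L) → [q0]bcacca
Step 7: δ(q0, b) = (q0, b, R) → b[q0]cacca
Step 8: δ(q0, c) = (q0, c, L) → [q0]bcacca
Step 9: δ(q0, b) = (q0, b, R) → b[q0]cacca
Step 10: δ(q0, c) = (q0, c, L) → [q0]bcacca
Step 11: δ(q0, b) = (q0, b, R) → b[q0]cacca
Step 12: δ(q0, c) = (q0, c, L) → [q0]bcacca

The machine has not reached a halting state after 12 steps.
The machine did not halt within the 12-step bound.

Answer: No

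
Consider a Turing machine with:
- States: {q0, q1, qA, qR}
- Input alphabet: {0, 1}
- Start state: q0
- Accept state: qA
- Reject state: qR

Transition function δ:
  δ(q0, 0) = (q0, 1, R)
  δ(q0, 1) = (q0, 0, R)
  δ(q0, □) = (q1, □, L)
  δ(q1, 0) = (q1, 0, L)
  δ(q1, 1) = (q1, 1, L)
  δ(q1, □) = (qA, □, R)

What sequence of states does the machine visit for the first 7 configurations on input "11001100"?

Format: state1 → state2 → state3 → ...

Execution trace:
Initial: [q0]11001100
Step 1: δ(q0, 1) = (q0, 0, R) → 0[q0]1001100
Step 2: δ(q0, 1) = (q0, 0, R) → 00[q0]001100
Step 3: δ(q0, 0) = (q0, 1, R) → 001[q0]01100
Step 4: δ(q0, 0) = (q0, 1, R) → 0011[q0]1100
Step 5: δ(q0, 1) = (q0, 0, R) → 00110[q0]100
Step 6: δ(q0, 1) = (q0, 0, R) → 001100[q0]00

State sequence: q0 → q0 → q0 → q0 → q0 → q0 → q0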